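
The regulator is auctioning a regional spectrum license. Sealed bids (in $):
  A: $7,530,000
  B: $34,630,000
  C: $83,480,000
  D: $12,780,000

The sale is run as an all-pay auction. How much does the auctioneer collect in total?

Bids ranked: 83,480,000 (C) > 34,630,000 (B) > 12,780,000 (D) > 7,530,000 (A)
C wins with the top bid; all bids are sunk regardless.
Every bidder forfeits their bid regardless of winning.
Revenue = 7,530,000 + 34,630,000 + 83,480,000 + 12,780,000 = $138,420,000.

Total revenue: $138,420,000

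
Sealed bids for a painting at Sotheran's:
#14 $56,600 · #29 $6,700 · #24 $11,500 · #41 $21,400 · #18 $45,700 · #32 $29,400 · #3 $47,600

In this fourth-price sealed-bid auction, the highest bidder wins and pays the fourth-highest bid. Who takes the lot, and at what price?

Bids in order: 56,600 (#14) > 47,600 (#3) > 45,700 (#18) > 29,400 (#32) > 21,400 (#41) > 11,500 (#24) > …
#14 wins; payment is bid #4 in the ranking = $29,400.

#14 pays $29,400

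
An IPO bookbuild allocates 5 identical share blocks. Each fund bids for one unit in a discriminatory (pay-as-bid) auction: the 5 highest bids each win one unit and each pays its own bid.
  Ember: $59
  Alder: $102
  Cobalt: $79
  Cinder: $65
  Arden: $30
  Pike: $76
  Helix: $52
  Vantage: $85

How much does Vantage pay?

Ordering the bids: 102 (Alder), 85 (Vantage), 79 (Cobalt), 76 (Pike), 65 (Cinder), 59 (Ember), 52 (Helix), …
Winners (5 units): Alder, Vantage, Cobalt, Pike, Cinder.
Vantage wins → own bid $85.

Vantage pays $85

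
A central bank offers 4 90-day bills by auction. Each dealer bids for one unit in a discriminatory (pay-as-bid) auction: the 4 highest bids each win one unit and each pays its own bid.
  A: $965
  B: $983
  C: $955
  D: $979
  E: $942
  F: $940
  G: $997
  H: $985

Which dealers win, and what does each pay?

Sorting: 997 (G), 985 (H), 983 (B), 979 (D), 965 (A), 955 (C), …
The 4 highest are G, H, B, D.
Each winner pays its own bid: G $997, H $985, B $983, D $979.

G $997, H $985, B $983, D $979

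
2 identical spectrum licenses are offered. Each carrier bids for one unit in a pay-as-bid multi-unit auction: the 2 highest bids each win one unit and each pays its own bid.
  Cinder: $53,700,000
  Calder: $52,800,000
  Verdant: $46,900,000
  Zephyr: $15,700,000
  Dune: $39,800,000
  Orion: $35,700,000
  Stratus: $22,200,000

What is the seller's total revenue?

Bids ranked high→low: 53,700,000 (Cinder), 52,800,000 (Calder), 46,900,000 (Verdant), 39,800,000 (Dune), …
Top 2: Cinder, Calder.
Total revenue = 53,700,000 + 52,800,000 = $106,500,000.

Total revenue: $106,500,000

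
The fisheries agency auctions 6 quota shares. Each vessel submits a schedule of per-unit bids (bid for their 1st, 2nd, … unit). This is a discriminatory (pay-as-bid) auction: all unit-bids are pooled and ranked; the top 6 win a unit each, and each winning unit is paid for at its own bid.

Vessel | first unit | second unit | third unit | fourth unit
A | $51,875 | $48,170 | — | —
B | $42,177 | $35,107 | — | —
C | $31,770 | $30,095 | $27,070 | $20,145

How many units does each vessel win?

Merging the schedules and taking the best 6: 51,875 (A-1), 48,170 (A-2), 42,177 (B-1), 35,107 (B-2), 31,770 (C-1), 30,095 (C-2)
Next rejected bid: $27,070 (not a price — pay-as-bid).
Allocation: A 2, B 2, C 2.

A 2, B 2, C 2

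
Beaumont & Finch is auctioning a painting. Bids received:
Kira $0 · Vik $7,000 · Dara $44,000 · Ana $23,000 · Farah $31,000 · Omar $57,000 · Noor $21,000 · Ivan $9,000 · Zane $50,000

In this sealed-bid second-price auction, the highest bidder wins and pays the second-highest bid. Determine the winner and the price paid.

Rule: the highest bidder wins and pays the second-highest bid.
Bids ranked: 57,000 (Omar) > 50,000 (Zane) > 44,000 (Dara) > 31,000 (Farah) > 23,000 (Ana) > 21,000 (Noor) > …
Omar wins with the highest bid; price is set by the runner-up at $50,000.

Omar pays $50,000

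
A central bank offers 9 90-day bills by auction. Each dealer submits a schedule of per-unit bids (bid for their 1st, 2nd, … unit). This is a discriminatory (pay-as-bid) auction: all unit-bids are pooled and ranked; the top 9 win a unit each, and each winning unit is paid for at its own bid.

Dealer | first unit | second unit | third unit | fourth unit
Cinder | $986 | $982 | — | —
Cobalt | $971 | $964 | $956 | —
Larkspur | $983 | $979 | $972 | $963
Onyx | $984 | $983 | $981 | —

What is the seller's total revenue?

Merging the schedules and taking the best 9: 986 (Cinder-1), 984 (Onyx-1), 983 (Larkspur-1), 983 (Onyx-2), 982 (Cinder-2), 981 (Onyx-3), 979 (Larkspur-2), 972 (Larkspur-3), 971 (Cobalt-1)
Next rejected bid: $964 (not a price — pay-as-bid).
Each winning unit pays its own bid.
Revenue = 986 + 984 + 983 + 983 + 982 + 981 + 979 + 972 + 971 = $8,821.

Total revenue: $8,821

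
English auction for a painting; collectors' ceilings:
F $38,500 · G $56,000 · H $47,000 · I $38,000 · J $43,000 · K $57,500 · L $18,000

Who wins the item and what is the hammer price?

Rule: the price rises until one bidder remains; the winner pays the price at which the last rival dropped out.
Limits in order: 57,500 (K) > 56,000 (G) > 47,000 (H) > 43,000 (J) > 38,500 (F) > 38,000 (I) > …
G is the last rival to drop out, at $56,000; K remains and wins at that price.

K wins at $56,000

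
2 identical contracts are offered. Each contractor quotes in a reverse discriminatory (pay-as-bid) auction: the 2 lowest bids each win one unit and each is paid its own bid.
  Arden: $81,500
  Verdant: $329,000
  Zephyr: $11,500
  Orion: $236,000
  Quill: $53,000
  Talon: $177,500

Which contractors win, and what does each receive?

Sorting: 11,500 (Zephyr), 53,000 (Quill), 81,500 (Arden), 177,500 (Talon), …
Winners (2 units): Zephyr, Quill.
Each winner is paid its own bid: Zephyr $11,500, Quill $53,000.

Zephyr $11,500, Quill $53,000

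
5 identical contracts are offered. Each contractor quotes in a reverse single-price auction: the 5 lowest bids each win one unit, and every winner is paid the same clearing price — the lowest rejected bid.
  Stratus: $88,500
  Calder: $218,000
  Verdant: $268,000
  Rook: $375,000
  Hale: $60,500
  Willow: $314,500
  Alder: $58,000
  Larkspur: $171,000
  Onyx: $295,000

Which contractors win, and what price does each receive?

Alder, Hale, Stratus, Larkspur, Calder; each is paid $268,000

Bids ranked low→high: 58,000 (Alder), 60,500 (Hale), 88,500 (Stratus), 171,000 (Larkspur), 218,000 (Calder), 268,000 (Verdant), 295,000 (Onyx), …
Lowest 5: Alder, Hale, Stratus, Larkspur, Calder.
Lowest unsuccessful bid: $268,000 → clearing price.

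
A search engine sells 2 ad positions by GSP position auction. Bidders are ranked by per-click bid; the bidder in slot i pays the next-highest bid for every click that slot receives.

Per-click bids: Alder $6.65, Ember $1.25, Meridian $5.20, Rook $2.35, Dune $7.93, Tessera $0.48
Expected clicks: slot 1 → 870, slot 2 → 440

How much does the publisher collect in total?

Total revenue: $8073.50

Sorting advertisers: $7.93 (Dune) > $6.65 (Alder) > $5.20 (Meridian) > …
Slot 1: Dune pays $6.65 × 870 = $5785.50
Slot 2: Alder pays $5.20 × 440 = $2288.00
Total = $8073.50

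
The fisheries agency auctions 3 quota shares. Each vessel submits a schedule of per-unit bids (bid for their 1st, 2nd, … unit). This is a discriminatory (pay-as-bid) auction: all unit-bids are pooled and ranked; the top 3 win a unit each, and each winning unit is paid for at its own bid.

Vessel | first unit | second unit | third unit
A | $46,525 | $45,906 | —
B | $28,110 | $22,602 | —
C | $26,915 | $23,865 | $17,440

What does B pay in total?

Merging the schedules and taking the best 3: 46,525 (A-1), 45,906 (A-2), 28,110 (B-1)
Next rejected bid: $26,915 (not a price — pay-as-bid).
B's winning unit-bids: 28,110 = $28,110.

B pays $28,110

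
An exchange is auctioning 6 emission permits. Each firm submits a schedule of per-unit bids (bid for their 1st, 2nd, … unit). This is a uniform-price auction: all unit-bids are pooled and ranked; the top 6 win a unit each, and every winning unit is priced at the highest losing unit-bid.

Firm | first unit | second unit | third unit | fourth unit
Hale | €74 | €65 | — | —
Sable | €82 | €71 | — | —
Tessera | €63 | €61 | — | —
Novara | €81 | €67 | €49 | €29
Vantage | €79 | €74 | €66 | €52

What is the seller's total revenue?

Pooled unit-bids ranked (top 6): 82 (Sable-1), 81 (Novara-1), 79 (Vantage-1), 74 (Hale-1), 74 (Vantage-2), 71 (Sable-2)
First bid not allocated: €67.
Allocation: Hale 1, Novara 1, Sable 2, Vantage 2. Every unit priced at €67.
Revenue = 6 × 67 = €402.

Total revenue: €402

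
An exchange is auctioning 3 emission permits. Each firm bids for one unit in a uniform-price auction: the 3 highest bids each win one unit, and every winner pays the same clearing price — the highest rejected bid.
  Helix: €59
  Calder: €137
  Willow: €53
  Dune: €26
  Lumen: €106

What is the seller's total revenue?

Total revenue: €159

Ordering the bids: 137 (Calder), 106 (Lumen), 59 (Helix), 53 (Willow), 26 (Dune)
The 3 highest are Calder, Lumen, Helix.
First losing bid is Willow's €53, which sets the uniform price.
Total revenue = 3 × €53 = €159.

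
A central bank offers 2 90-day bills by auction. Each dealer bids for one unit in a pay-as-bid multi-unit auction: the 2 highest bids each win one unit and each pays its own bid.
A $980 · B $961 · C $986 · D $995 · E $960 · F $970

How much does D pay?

Ordering the bids: 995 (D), 986 (C), 980 (A), 970 (F), …
The 2 highest are D, C.
D wins → own bid $995.

D pays $995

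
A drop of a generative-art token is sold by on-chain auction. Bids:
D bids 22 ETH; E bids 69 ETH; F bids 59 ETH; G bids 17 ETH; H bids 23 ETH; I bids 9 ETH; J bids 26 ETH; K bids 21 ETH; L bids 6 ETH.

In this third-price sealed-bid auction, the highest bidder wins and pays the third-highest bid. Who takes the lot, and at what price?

Rule: the highest bidder wins and pays the third-highest bid.
Bids in order: 69 (E) > 59 (F) > 26 (J) > 23 (H) > 22 (D) > 21 (K) > …
E wins; payment is bid #3 in the ranking = 26 ETH.

E pays 26 ETH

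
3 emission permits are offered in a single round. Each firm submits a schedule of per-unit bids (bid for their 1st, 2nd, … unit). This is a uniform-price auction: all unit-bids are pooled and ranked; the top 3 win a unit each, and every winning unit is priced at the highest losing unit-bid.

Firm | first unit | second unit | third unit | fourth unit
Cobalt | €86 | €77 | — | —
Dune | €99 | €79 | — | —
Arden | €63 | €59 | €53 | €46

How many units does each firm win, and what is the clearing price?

All unit-bids, highest first — top 3: 99 (Dune-1), 86 (Cobalt-1), 79 (Dune-2)
The (k+1)-th unit-bid is €77.
Allocation: Cobalt 1, Dune 2.

Cobalt 1, Dune 2; clearing price €77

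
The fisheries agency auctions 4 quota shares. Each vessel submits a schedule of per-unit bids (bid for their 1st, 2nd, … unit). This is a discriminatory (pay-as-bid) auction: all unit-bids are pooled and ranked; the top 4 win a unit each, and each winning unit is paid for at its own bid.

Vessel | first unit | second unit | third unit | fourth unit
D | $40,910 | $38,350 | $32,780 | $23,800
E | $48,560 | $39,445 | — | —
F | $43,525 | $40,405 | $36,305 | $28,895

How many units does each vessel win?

All unit-bids, highest first — top 4: 48,560 (E-1), 43,525 (F-1), 40,910 (D-1), 40,405 (F-2)
Next rejected bid: $39,445 (not a price — pay-as-bid).
Allocation: D 1, E 1, F 2.

D 1, E 1, F 2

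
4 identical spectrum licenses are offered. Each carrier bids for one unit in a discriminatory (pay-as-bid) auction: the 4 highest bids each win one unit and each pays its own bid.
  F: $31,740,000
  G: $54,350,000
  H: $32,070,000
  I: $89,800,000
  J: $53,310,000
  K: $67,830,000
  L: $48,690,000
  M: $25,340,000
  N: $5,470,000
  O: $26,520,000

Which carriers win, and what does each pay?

Sorting: 89,800,000 (I), 67,830,000 (K), 54,350,000 (G), 53,310,000 (J), 48,690,000 (L), 32,070,000 (H), …
The 4 highest are I, K, G, J.
Each winner pays its own bid: I $89,800,000, K $67,830,000, G $54,350,000, J $53,310,000.

I $89,800,000, K $67,830,000, G $54,350,000, J $53,310,000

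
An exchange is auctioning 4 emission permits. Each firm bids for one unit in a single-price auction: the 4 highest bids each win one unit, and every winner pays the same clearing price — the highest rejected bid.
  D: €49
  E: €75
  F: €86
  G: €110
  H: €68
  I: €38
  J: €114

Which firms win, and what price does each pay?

Sorting: 114 (J), 110 (G), 86 (F), 75 (E), 68 (H), 49 (D), …
Top 4: J, G, F, E.
Highest unsuccessful bid: €68 → clearing price.

J, G, F, E; each pays €68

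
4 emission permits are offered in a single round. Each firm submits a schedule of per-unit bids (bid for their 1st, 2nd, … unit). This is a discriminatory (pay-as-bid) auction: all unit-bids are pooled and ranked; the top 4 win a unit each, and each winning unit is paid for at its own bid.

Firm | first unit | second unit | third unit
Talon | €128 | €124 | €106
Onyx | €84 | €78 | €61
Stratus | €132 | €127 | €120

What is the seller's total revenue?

All unit-bids, highest first — top 4: 132 (Stratus-1), 128 (Talon-1), 127 (Stratus-2), 124 (Talon-2)
Next rejected bid: €120 (not a price — pay-as-bid).
Each winning unit pays its own bid.
Revenue = 132 + 128 + 127 + 124 = €511.

Total revenue: €511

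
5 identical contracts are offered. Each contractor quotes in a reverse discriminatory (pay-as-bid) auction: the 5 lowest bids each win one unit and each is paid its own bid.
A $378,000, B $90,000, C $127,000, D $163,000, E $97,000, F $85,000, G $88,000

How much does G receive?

Sorting: 85,000 (F), 88,000 (G), 90,000 (B), 97,000 (E), 127,000 (C), 163,000 (D), 378,000 (A)
The 5 lowest are F, G, B, E, C.
G wins → own bid $88,000.

G is paid $88,000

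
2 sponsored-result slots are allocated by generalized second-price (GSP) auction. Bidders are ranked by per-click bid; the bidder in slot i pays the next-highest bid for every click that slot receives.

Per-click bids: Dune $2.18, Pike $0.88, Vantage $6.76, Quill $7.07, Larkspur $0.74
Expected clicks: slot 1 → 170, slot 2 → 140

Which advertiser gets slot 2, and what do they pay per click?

Vantage; $2.18 per click

Sorting advertisers: $7.07 (Quill) > $6.76 (Vantage) > $2.18 (Dune) > …
Slot 2 goes to the second-ranked bidder, Vantage, who pays the next bid down: $2.18/click.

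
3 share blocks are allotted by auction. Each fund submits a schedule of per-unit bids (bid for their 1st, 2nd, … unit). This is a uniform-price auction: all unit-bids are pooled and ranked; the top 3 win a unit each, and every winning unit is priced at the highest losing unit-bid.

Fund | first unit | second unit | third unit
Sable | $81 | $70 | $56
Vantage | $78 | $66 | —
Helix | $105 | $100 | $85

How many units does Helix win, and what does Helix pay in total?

All unit-bids, highest first — top 3: 105 (Helix-1), 100 (Helix-2), 85 (Helix-3)
First bid not allocated: $81.
Helix wins 3 unit(s) at $81 each.

Helix: 3 units, pays $243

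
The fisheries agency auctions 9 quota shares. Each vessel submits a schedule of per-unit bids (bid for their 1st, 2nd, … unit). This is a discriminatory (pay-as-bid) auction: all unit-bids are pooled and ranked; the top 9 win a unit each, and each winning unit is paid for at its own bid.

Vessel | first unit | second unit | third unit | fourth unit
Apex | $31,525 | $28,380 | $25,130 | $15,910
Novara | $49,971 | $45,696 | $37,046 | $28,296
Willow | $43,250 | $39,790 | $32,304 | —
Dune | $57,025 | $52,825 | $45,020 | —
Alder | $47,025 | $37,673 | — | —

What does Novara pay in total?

Pooled unit-bids ranked (top 9): 57,025 (Dune-1), 52,825 (Dune-2), 49,971 (Novara-1), 47,025 (Alder-1), 45,696 (Novara-2), 45,020 (Dune-3), 43,250 (Willow-1), 39,790 (Willow-2), 37,673 (Alder-2)
Next rejected bid: $37,046 (not a price — pay-as-bid).
Novara's winning unit-bids: 49,971 + 45,696 = $95,667.

Novara pays $95,667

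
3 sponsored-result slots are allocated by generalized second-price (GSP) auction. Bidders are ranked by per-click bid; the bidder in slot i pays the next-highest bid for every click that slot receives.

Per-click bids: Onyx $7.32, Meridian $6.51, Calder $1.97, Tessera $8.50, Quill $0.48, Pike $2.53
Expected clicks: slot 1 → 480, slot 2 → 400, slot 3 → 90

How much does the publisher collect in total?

Sorting advertisers: $8.50 (Tessera) > $7.32 (Onyx) > $6.51 (Meridian) > $2.53 (Pike) > …
Slot 1: Tessera pays $7.32 × 480 = $3513.60
Slot 2: Onyx pays $6.51 × 400 = $2604.00
Slot 3: Meridian pays $2.53 × 90 = $227.70
Total = $6345.30

Total revenue: $6345.30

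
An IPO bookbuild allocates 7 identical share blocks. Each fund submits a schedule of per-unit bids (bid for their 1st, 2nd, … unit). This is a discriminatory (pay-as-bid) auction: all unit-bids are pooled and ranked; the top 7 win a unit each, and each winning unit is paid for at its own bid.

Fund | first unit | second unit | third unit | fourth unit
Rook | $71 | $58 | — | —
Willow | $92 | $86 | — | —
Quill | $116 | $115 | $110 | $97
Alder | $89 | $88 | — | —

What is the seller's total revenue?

Total revenue: $707

All unit-bids, highest first — top 7: 116 (Quill-1), 115 (Quill-2), 110 (Quill-3), 97 (Quill-4), 92 (Willow-1), 89 (Alder-1), 88 (Alder-2)
Next rejected bid: $86 (not a price — pay-as-bid).
Each winning unit pays its own bid.
Revenue = 116 + 115 + 110 + 97 + 92 + 89 + 88 = $707.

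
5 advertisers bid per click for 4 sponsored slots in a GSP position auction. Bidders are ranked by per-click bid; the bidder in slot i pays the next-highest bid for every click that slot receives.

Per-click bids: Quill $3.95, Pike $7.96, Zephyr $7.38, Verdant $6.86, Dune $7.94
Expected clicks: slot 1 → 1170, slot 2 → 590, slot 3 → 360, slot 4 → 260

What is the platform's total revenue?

Per-click bids in order: $7.96 (Pike) > $7.94 (Dune) > $7.38 (Zephyr) > $6.86 (Verdant) > $3.95 (Quill)
Slot 1: Pike pays $7.94 × 1170 = $9289.80
Slot 2: Dune pays $7.38 × 590 = $4354.20
Slot 3: Zephyr pays $6.86 × 360 = $2469.60
Slot 4: Verdant pays $3.95 × 260 = $1027.00
Total = $17140.60

Total revenue: $17140.60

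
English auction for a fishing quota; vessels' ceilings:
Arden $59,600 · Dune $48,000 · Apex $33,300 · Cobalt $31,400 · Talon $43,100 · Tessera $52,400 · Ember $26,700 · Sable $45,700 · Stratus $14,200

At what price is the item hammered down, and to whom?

Arden wins at $52,400

Ascending (English) auction: the price rises until one bidder remains; the winner pays the price at which the last rival dropped out.
Sorting limits: 59,600 (Arden) > 52,400 (Tessera) > 48,000 (Dune) > 45,700 (Sable) > 43,100 (Talon) > 33,300 (Apex) > …
Tessera is the last rival to drop out, at $52,400; Arden remains and wins at that price.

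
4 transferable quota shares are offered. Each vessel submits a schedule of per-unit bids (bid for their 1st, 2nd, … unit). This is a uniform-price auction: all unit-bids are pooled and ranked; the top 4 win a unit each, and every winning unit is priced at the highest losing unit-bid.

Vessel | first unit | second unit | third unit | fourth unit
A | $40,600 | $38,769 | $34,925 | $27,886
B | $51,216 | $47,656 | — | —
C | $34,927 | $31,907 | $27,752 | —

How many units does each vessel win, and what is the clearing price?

A 2, B 2; clearing price $34,927

Pooled unit-bids ranked (top 4): 51,216 (B-1), 47,656 (B-2), 40,600 (A-1), 38,769 (A-2)
The (k+1)-th unit-bid is $34,927.
Allocation: A 2, B 2.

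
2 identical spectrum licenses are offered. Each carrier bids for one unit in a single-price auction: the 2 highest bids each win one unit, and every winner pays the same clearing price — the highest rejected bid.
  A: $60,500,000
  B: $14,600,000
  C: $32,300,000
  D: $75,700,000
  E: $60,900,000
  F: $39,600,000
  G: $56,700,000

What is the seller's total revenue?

Total revenue: $121,000,000

Ordering the bids: 75,700,000 (D), 60,900,000 (E), 60,500,000 (A), 56,700,000 (G), …
Top 2: D, E.
First losing bid is A's $60,500,000, which sets the uniform price.
Total revenue = 2 × $60,500,000 = $121,000,000.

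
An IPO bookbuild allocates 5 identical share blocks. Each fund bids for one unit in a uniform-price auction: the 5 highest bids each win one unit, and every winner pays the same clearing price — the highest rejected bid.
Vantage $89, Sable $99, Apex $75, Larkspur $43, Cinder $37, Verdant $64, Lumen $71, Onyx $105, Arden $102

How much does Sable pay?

Sorting: 105 (Onyx), 102 (Arden), 99 (Sable), 89 (Vantage), 75 (Apex), 71 (Lumen), 64 (Verdant), …
Winners (5 units): Onyx, Arden, Sable, Vantage, Apex.
Highest unsuccessful bid: $71 → clearing price.
Sable wins → pays $71.

Sable pays $71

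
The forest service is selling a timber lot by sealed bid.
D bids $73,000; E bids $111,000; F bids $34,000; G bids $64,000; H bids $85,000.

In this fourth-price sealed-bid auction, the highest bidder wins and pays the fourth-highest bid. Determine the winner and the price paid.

Fourth-price sealed-bid auction: the highest bidder wins and pays the fourth-highest bid.
Sorting bids: 111,000 (E) > 85,000 (H) > 73,000 (D) > 64,000 (G) > 34,000 (F)
E is highest; pays the fourth-highest bid, $64,000.

E pays $64,000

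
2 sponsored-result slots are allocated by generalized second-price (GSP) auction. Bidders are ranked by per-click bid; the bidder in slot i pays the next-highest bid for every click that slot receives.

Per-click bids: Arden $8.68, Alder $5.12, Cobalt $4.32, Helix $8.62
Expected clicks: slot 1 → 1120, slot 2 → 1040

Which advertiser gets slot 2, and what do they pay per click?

Ranked by bid: $8.68 (Arden) > $8.62 (Helix) > $5.12 (Alder) > …
Slot 2 goes to the second-ranked bidder, Helix, who pays the next bid down: $5.12/click.

Helix; $5.12 per click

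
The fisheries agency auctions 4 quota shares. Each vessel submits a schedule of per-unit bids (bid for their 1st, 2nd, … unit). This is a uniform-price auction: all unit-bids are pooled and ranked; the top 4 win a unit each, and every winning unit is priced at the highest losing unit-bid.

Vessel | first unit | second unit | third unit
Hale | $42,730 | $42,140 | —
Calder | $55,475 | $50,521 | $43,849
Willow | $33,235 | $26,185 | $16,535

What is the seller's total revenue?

Total revenue: $168,560

Pooled unit-bids ranked (top 4): 55,475 (Calder-1), 50,521 (Calder-2), 43,849 (Calder-3), 42,730 (Hale-1)
The (k+1)-th unit-bid is $42,140.
Allocation: Calder 3, Hale 1. Every unit priced at $42,140.
Revenue = 4 × 42,140 = $168,560.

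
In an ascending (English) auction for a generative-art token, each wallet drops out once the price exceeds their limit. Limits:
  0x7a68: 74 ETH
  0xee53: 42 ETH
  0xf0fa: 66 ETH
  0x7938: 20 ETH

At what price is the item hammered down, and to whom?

0x7a68 wins at 66 ETH

Ascending (English) auction: the price rises until one bidder remains; the winner pays the price at which the last rival dropped out.
Sorting limits: 74 (0x7a68) > 66 (0xf0fa) > 42 (0xee53) > 20 (0x7938)
Once the price passes 66 ETH, only 0x7a68 is left; the hammer falls at 0xf0fa's limit of 66 ETH.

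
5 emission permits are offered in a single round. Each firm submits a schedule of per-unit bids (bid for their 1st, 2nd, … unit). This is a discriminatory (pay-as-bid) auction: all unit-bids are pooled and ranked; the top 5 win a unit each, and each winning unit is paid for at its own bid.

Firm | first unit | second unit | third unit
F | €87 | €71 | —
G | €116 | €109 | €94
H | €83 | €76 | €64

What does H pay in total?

H pays €83

Pooled unit-bids ranked (top 5): 116 (G-1), 109 (G-2), 94 (G-3), 87 (F-1), 83 (H-1)
Next rejected bid: €76 (not a price — pay-as-bid).
H's winning unit-bids: 83 = €83.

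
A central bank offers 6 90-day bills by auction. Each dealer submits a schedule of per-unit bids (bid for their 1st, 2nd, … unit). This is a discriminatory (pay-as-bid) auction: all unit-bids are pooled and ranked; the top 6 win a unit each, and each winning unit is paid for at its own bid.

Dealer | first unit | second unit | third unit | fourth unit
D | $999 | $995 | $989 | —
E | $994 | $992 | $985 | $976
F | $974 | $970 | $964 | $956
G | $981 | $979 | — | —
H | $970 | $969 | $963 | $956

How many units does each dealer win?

D 3, E 3

Pooled unit-bids ranked (top 6): 999 (D-1), 995 (D-2), 994 (E-1), 992 (E-2), 989 (D-3), 985 (E-3)
Next rejected bid: $981 (not a price — pay-as-bid).
Allocation: D 3, E 3.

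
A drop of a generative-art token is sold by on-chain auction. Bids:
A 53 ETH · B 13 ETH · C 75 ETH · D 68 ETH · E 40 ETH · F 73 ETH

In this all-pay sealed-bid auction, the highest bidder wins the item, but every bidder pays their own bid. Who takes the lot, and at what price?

Bids in order: 75 (C) > 73 (F) > 68 (D) > 53 (A) > 40 (E) > 13 (B)
C wins with the top bid; all bids are sunk regardless.

C pays 75 ETH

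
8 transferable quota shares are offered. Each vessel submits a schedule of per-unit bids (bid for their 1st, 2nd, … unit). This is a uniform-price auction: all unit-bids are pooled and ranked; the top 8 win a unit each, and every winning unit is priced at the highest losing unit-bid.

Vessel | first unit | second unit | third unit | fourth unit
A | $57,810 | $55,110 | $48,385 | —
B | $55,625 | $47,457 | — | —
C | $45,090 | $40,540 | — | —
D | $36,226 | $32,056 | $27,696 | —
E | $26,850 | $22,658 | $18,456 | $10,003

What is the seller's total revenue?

Pooled unit-bids ranked (top 8): 57,810 (A-1), 55,625 (B-1), 55,110 (A-2), 48,385 (A-3), 47,457 (B-2), 45,090 (C-1), 40,540 (C-2), 36,226 (D-1)
Highest rejected unit-bid = $32,056.
Allocation: A 3, B 2, C 2, D 1. Every unit priced at $32,056.
Revenue = 8 × 32,056 = $256,448.

Total revenue: $256,448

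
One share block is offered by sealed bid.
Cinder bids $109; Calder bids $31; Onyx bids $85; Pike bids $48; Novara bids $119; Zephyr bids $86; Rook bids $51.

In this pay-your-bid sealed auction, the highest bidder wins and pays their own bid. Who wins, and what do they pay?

Novara pays $119

Sorting bids: 119 (Novara) > 109 (Cinder) > 86 (Zephyr) > 85 (Onyx) > 51 (Rook) > 48 (Pike) > …
Novara has the highest bid and pays exactly that: $119.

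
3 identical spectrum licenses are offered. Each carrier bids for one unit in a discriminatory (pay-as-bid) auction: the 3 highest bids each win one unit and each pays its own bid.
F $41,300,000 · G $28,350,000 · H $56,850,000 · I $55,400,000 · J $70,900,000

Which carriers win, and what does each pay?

J $70,900,000, H $56,850,000, I $55,400,000

Sorting: 70,900,000 (J), 56,850,000 (H), 55,400,000 (I), 41,300,000 (F), 28,350,000 (G)
The 3 highest are J, H, I.
Each winner pays its own bid: J $70,900,000, H $56,850,000, I $55,400,000.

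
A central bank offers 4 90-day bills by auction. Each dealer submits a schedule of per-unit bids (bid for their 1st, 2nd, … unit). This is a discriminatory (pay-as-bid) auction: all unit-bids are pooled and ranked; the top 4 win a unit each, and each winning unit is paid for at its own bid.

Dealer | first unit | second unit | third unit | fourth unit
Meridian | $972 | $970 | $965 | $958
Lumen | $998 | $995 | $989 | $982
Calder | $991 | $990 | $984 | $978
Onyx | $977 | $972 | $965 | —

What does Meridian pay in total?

Meridian pays $0

Merging the schedules and taking the best 4: 998 (Lumen-1), 995 (Lumen-2), 991 (Calder-1), 990 (Calder-2)
Next rejected bid: $989 (not a price — pay-as-bid).
Meridian wins no units.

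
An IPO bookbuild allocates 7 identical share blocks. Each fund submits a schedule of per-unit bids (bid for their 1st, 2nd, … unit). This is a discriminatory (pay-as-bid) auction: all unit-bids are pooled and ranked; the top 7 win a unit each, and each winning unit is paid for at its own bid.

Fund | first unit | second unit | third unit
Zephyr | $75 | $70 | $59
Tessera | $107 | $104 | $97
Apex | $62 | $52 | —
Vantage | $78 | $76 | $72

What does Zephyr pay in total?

Zephyr pays $75

Merging the schedules and taking the best 7: 107 (Tessera-1), 104 (Tessera-2), 97 (Tessera-3), 78 (Vantage-1), 76 (Vantage-2), 75 (Zephyr-1), 72 (Vantage-3)
Next rejected bid: $70 (not a price — pay-as-bid).
Zephyr's winning unit-bids: 75 = $75.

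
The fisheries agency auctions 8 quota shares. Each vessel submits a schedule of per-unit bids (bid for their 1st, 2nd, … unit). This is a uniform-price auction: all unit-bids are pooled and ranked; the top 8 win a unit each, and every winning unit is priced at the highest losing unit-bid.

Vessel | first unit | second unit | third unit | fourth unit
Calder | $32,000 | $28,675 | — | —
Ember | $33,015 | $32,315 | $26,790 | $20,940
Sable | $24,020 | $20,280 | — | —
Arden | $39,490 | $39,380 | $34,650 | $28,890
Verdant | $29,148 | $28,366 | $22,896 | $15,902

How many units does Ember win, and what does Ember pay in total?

Ember: 2 units, pays $57,350

Merging the schedules and taking the best 8: 39,490 (Arden-1), 39,380 (Arden-2), 34,650 (Arden-3), 33,015 (Ember-1), 32,315 (Ember-2), 32,000 (Calder-1), 29,148 (Verdant-1), 28,890 (Arden-4)
The (k+1)-th unit-bid is $28,675.
Ember wins 2 unit(s) at $28,675 each.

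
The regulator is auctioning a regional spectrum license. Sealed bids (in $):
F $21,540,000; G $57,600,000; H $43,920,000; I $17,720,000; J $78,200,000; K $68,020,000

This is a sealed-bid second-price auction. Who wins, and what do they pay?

J pays $68,020,000

Bids ranked: 78,200,000 (J) > 68,020,000 (K) > 57,600,000 (G) > 43,920,000 (H) > 21,540,000 (F) > 17,720,000 (I)
Second-price: J pays K's bid of $68,020,000.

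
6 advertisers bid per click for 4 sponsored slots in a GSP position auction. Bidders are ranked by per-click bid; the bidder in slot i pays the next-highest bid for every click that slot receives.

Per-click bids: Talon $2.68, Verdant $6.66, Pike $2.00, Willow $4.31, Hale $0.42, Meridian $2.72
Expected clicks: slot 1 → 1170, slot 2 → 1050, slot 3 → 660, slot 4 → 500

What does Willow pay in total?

Willow pays $2856.00

Per-click bids in order: $6.66 (Verdant) > $4.31 (Willow) > $2.72 (Meridian) > $2.68 (Talon) > $2.00 (Pike) > …
Willow holds slot 2 → pays next bid $2.72 × 1050 clicks = $2856.00.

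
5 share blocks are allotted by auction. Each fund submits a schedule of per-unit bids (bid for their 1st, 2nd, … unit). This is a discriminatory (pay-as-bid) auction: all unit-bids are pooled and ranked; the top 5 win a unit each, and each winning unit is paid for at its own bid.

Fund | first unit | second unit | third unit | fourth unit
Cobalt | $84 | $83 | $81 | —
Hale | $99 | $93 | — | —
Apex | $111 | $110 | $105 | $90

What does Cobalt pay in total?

Cobalt pays $0

Merging the schedules and taking the best 5: 111 (Apex-1), 110 (Apex-2), 105 (Apex-3), 99 (Hale-1), 93 (Hale-2)
Next rejected bid: $90 (not a price — pay-as-bid).
Cobalt wins no units.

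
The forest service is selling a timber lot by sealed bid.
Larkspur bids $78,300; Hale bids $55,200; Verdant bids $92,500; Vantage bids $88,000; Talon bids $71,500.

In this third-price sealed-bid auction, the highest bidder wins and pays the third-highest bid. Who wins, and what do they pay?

Verdant pays $78,300

Sorting bids: 92,500 (Verdant) > 88,000 (Vantage) > 78,300 (Larkspur) > 71,500 (Talon) > 55,200 (Hale)
Verdant is highest; pays the third-highest bid, $78,300.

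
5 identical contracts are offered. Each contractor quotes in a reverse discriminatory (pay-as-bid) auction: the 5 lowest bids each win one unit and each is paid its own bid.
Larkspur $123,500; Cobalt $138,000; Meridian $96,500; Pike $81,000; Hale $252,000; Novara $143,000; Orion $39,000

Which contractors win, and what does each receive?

Bids ranked low→high: 39,000 (Orion), 81,000 (Pike), 96,500 (Meridian), 123,500 (Larkspur), 138,000 (Cobalt), 143,000 (Novara), 252,000 (Hale)
Winners (5 units): Orion, Pike, Meridian, Larkspur, Cobalt.
Each winner is paid its own bid: Orion $39,000, Pike $81,000, Meridian $96,500, Larkspur $123,500, Cobalt $138,000.

Orion $39,000, Pike $81,000, Meridian $96,500, Larkspur $123,500, Cobalt $138,000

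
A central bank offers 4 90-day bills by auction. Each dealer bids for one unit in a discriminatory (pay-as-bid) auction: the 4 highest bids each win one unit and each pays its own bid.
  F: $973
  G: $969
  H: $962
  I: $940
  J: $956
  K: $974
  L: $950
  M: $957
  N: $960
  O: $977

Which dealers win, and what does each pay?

Bids ranked high→low: 977 (O), 974 (K), 973 (F), 969 (G), 962 (H), 960 (N), …
The 4 highest are O, K, F, G.
Each winner pays its own bid: O $977, K $974, F $973, G $969.

O $977, K $974, F $973, G $969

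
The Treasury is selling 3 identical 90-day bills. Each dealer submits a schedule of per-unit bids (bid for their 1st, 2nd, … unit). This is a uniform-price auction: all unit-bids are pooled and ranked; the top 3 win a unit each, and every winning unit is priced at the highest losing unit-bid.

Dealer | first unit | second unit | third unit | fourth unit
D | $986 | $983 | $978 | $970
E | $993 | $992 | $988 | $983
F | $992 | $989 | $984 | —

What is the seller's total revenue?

Total revenue: $2,967

Merging the schedules and taking the best 3: 993 (E-1), 992 (E-2), 992 (F-1)
The (k+1)-th unit-bid is $989.
Allocation: E 2, F 1. Every unit priced at $989.
Revenue = 3 × 989 = $2,967.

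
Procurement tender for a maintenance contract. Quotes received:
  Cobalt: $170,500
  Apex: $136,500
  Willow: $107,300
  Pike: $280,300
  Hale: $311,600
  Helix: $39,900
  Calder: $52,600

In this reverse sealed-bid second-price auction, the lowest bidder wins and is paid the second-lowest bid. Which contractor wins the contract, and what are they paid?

Helix is paid $52,600

Bids ranked: 39,900 (Helix) < 52,600 (Calder) < 107,300 (Willow) < 136,500 (Apex) < 170,500 (Cobalt) < 280,300 (Pike) < …
Helix wins with the lowest bid; price is set by the runner-up at $52,600.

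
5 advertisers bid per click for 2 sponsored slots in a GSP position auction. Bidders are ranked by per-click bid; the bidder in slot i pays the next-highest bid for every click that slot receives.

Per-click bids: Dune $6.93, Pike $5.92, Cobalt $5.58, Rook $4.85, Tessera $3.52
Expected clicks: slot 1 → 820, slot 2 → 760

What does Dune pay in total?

Dune pays $4854.40

Per-click bids in order: $6.93 (Dune) > $5.92 (Pike) > $5.58 (Cobalt) > …
Dune holds slot 1 → pays next bid $5.92 × 820 clicks = $4854.40.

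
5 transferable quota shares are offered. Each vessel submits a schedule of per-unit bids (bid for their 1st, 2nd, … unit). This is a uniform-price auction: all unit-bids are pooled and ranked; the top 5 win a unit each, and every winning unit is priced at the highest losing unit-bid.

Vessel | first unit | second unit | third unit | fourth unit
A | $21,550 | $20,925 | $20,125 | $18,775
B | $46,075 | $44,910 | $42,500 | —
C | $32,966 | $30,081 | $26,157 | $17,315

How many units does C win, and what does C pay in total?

C: 2 units, pays $52,314

Pooled unit-bids ranked (top 5): 46,075 (B-1), 44,910 (B-2), 42,500 (B-3), 32,966 (C-1), 30,081 (C-2)
The (k+1)-th unit-bid is $26,157.
C wins 2 unit(s) at $26,157 each.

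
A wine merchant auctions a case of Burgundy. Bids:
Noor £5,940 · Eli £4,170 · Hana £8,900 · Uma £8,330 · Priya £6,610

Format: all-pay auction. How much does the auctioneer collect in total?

Bids in order: 8,900 (Hana) > 8,330 (Uma) > 6,610 (Priya) > 5,940 (Noor) > 4,170 (Eli)
Every bidder forfeits their bid regardless of winning.
Revenue = 5,940 + 4,170 + 8,900 + 8,330 + 6,610 = £33,950.

Total revenue: £33,950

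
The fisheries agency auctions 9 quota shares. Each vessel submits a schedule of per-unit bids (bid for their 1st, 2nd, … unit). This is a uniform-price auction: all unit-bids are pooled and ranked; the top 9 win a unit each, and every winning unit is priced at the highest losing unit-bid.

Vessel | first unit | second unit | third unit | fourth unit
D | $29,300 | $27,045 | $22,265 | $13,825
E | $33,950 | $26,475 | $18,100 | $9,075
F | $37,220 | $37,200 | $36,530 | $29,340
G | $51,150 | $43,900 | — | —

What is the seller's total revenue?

Total revenue: $238,275

All unit-bids, highest first — top 9: 51,150 (G-1), 43,900 (G-2), 37,220 (F-1), 37,200 (F-2), 36,530 (F-3), 33,950 (E-1), 29,340 (F-4), 29,300 (D-1), 27,045 (D-2)
The (k+1)-th unit-bid is $26,475.
Allocation: D 2, E 1, F 4, G 2. Every unit priced at $26,475.
Revenue = 9 × 26,475 = $238,275.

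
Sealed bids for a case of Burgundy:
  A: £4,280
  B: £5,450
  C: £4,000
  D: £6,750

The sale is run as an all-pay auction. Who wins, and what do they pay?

All-pay auction: the highest bidder wins the item, but every bidder pays their own bid.
Bids in order: 6,750 (D) > 5,450 (B) > 4,280 (A) > 4,000 (C)
D wins with the top bid; all bids are sunk regardless.

D pays £6,750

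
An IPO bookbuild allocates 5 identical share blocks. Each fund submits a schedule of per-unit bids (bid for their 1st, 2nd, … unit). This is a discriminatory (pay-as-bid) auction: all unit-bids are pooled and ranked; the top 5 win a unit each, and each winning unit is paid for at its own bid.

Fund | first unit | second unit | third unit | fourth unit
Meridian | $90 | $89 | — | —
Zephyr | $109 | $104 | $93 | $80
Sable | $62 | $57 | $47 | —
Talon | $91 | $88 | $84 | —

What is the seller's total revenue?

Pooled unit-bids ranked (top 5): 109 (Zephyr-1), 104 (Zephyr-2), 93 (Zephyr-3), 91 (Talon-1), 90 (Meridian-1)
Next rejected bid: $89 (not a price — pay-as-bid).
Each winning unit pays its own bid.
Revenue = 109 + 104 + 93 + 91 + 90 = $487.

Total revenue: $487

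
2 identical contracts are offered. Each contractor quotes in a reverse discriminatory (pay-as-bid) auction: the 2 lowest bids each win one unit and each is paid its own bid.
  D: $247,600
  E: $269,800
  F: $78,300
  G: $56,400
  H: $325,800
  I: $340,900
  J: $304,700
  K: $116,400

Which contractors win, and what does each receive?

Bids ranked low→high: 56,400 (G), 78,300 (F), 116,400 (K), 247,600 (D), …
Lowest 2: G, F.
Each winner is paid its own bid: G $56,400, F $78,300.

G $56,400, F $78,300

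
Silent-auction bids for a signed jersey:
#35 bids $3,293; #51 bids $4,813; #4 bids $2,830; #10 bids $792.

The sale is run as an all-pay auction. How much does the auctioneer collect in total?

Rule: the highest bidder wins the item, but every bidder pays their own bid.
Bids ranked: 4,813 (#51) > 3,293 (#35) > 2,830 (#4) > 792 (#10)
#51 wins with the top bid; all bids are sunk regardless.
Every bidder forfeits their bid regardless of winning.
Revenue = 3,293 + 4,813 + 2,830 + 792 = $11,728.

Total revenue: $11,728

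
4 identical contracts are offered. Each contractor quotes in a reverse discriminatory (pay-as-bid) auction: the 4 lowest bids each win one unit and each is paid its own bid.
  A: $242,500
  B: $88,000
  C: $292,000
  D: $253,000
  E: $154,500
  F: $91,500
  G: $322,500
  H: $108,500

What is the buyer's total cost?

Ordering the bids: 88,000 (B), 91,500 (F), 108,500 (H), 154,500 (E), 242,500 (A), 253,000 (D), …
Winners (4 units): B, F, H, E.
Total cost = 88,000 + 91,500 + 108,500 + 154,500 = $442,500.

Total cost: $442,500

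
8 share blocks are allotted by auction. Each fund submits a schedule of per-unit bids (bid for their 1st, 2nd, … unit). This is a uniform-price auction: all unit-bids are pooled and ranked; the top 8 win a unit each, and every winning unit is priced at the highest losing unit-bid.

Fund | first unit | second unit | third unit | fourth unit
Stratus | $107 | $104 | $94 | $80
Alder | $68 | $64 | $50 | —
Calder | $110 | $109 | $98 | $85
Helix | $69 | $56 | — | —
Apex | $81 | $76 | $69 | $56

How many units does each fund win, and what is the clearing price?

Merging the schedules and taking the best 8: 110 (Calder-1), 109 (Calder-2), 107 (Stratus-1), 104 (Stratus-2), 98 (Calder-3), 94 (Stratus-3), 85 (Calder-4), 81 (Apex-1)
The (k+1)-th unit-bid is $80.
Allocation: Apex 1, Calder 4, Stratus 3.

Apex 1, Calder 4, Stratus 3; clearing price $80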